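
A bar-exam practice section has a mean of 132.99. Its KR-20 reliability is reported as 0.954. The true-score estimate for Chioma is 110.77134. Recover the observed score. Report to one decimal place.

109.7

T̂ = ρX + (1 − ρ)μ  ⇒  X = (T̂ − (1 − ρ)μ) / ρ
X = (110.77134 − 0.046 × 132.99) / 0.954 = (110.77134 − 6.11754) / 0.954 = 104.65380 / 0.954 = 109.700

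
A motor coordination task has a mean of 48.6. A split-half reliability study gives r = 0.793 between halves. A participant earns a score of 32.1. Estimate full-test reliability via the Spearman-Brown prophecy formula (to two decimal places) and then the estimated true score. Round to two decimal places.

Spearman-Brown: ρ = 2r/(1 + r) = 2(0.793)/(1 + 0.793) = 1.5860/1.793 = 0.8846 → 0.88
Kelley's formula gives T̂ = 0.88·32.1 + 0.12·48.6 = 28.248 + 5.832 = 34.080.

34.08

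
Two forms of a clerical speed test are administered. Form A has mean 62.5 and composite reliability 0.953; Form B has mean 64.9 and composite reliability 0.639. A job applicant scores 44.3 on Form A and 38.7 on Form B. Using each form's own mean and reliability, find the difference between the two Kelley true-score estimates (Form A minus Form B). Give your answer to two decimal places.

T̂_A = 0.953(44.3) + 0.047(62.5) = 45.1554
T̂_B = 0.639(38.7) + 0.361(64.9) = 48.1582
T̂_A − T̂_B = -3.0028

-3.00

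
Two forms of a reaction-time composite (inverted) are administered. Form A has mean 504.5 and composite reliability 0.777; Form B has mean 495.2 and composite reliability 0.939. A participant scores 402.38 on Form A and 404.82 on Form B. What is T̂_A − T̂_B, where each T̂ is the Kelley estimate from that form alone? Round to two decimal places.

T̂_A = 0.777(402.38) + 0.223(504.5) = 425.1528
T̂_B = 0.939(404.82) + 0.061(495.2) = 410.3332
T̂_A − T̂_B = 14.8196

14.82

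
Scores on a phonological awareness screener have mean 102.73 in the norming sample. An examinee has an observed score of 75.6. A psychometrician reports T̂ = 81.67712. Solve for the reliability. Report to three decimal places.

T̂ = ρX + (1 − ρ)μ  ⇒  T̂ − μ = ρ(X − μ)
ρ = (T̂ − μ)/(X − μ) = (81.67712 − 102.73) / (75.6 − 102.73) = -21.05288 / -27.13 = 0.77600

0.776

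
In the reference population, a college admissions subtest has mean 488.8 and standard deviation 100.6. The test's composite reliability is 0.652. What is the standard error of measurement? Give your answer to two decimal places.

SEM = SD · √(1 − ρ) = 100.6 × √0.348 = 100.6 × 0.5899 = 59.345

59.35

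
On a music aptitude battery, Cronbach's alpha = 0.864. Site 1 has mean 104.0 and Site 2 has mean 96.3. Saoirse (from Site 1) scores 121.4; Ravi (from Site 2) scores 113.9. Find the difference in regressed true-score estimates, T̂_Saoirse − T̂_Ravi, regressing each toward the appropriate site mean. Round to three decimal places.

T̂_Saoirse = 0.864(121.4) + 0.136(104.0) = 119.03360
T̂_Ravi = 0.864(113.9) + 0.136(96.3) = 111.50640
Difference = 119.03360 − 111.50640 = 7.52720

7.527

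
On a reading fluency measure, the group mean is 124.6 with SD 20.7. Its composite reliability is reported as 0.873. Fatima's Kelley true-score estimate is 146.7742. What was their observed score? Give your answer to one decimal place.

T̂ = ρX + (1 − ρ)μ  ⇒  X = (T̂ − (1 − ρ)μ) / ρ
X = (146.7742 − 0.127 × 124.6) / 0.873 = (146.7742 − 15.8242) / 0.873 = 130.9500 / 0.873 = 150.000

150.0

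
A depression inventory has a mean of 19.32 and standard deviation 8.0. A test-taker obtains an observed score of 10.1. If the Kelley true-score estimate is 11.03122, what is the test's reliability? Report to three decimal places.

T̂ = ρX + (1 − ρ)μ  ⇒  T̂ − μ = ρ(X − μ)
ρ = (T̂ − μ)/(X − μ) = (11.03122 − 19.32) / (10.1 − 19.32) = -8.28878 / -9.22 = 0.89900

0.899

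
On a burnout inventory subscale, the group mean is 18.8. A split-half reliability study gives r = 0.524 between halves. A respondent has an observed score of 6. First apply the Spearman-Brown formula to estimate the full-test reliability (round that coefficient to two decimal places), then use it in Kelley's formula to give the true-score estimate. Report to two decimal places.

9.97

Spearman-Brown: ρ = 2r/(1 + r) = 2(0.524)/(1 + 0.524) = 1.0480/1.524 = 0.6877 → 0.69
T̂ = 0.69(6) + 0.31(18.8) = 4.14 + 5.828 = 9.968 → 9.97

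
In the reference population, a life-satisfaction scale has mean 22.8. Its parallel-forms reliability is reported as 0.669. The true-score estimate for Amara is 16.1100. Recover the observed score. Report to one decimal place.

12.8

T̂ = ρX + (1 − ρ)μ  ⇒  X = (T̂ − (1 − ρ)μ) / ρ
X = (16.1100 − 0.331 × 22.8) / 0.669 = (16.1100 − 7.5468) / 0.669 = 8.5632 / 0.669 = 12.800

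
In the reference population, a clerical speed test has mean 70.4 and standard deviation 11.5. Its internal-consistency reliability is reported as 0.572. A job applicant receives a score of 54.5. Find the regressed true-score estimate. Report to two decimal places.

T̂ = 0.572(54.5) + 0.428(70.4) = 31.1740 + 30.1312 = 61.305 → 61.31

61.31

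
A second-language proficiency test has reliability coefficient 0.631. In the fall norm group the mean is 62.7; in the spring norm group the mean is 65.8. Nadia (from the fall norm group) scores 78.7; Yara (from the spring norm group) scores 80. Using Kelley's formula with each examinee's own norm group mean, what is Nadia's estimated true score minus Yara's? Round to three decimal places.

-1.964

T̂_Nadia = 0.631(78.7) + 0.369(62.7) = 72.79600
T̂_Yara = 0.631(80) + 0.369(65.8) = 74.76020
Difference = 72.79600 − 74.76020 = -1.96420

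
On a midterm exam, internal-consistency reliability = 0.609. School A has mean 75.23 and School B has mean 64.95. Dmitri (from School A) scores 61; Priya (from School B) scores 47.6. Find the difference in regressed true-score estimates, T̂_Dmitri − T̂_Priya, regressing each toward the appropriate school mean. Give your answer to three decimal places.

T̂_Dmitri = 0.609(61) + 0.391(75.23) = 66.56393
T̂_Priya = 0.609(47.6) + 0.391(64.95) = 54.38385
Difference = 66.56393 − 54.38385 = 12.18008

12.180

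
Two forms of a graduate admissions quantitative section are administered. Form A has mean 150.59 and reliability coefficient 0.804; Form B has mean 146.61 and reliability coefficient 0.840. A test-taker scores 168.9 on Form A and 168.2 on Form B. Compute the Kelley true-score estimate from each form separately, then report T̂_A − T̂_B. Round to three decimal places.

T̂_A = 0.804(168.9) + 0.196(150.59) = 165.31124
T̂_B = 0.840(168.2) + 0.160(146.61) = 164.74560
T̂_A − T̂_B = 0.56564

0.566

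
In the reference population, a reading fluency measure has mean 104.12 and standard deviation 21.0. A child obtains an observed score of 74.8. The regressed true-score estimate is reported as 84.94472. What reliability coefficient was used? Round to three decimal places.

0.654

T̂ = ρX + (1 − ρ)μ  ⇒  T̂ − μ = ρ(X − μ)
ρ = (T̂ − μ)/(X − μ) = (84.94472 − 104.12) / (74.8 − 104.12) = -19.17528 / -29.32 = 0.65400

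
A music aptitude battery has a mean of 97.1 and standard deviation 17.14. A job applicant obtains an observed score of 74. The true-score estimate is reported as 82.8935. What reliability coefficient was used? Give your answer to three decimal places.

T̂ = ρX + (1 − ρ)μ  ⇒  T̂ − μ = ρ(X − μ)
ρ = (T̂ − μ)/(X − μ) = (82.8935 − 97.1) / (74 − 97.1) = -14.2065 / -23.1 = 0.61500

0.615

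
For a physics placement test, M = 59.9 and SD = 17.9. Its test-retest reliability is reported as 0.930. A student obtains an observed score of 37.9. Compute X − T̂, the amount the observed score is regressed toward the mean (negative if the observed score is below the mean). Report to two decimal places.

T̂ = 0.930(37.9) + 0.070(59.9) = 35.2470 + 4.1930 = 39.4400 → 39.440
X − T̂ = 37.9 − 39.440 = -1.540 → -1.54

-1.54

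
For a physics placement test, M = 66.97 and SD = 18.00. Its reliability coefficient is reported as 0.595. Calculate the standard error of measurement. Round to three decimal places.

SEM = SD · √(1 − ρ) = 18.00 × √0.405 = 18.00 × 0.6364 = 11.4551

11.455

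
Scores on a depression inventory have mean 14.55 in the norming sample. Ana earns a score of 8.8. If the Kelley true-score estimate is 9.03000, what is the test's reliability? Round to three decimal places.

T̂ = ρX + (1 − ρ)μ  ⇒  T̂ − μ = ρ(X − μ)
ρ = (T̂ − μ)/(X − μ) = (9.03000 − 14.55) / (8.8 − 14.55) = -5.52000 / -5.75 = 0.96000

0.960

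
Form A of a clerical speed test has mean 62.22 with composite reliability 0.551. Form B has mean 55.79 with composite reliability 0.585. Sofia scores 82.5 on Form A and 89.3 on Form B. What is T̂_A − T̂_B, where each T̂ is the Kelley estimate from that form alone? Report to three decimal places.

T̂_A = 0.551(82.5) + 0.449(62.22) = 73.39428
T̂_B = 0.585(89.3) + 0.415(55.79) = 75.39335
T̂_A − T̂_B = -1.99907

-1.999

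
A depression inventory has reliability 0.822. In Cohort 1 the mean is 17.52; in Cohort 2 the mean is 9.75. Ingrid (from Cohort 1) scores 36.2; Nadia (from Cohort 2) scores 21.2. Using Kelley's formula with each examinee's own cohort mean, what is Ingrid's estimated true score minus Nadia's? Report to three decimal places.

T̂_Ingrid = 0.822(36.2) + 0.178(17.52) = 32.87496
T̂_Nadia = 0.822(21.2) + 0.178(9.75) = 19.16190
Difference = 32.87496 − 19.16190 = 13.71306

13.713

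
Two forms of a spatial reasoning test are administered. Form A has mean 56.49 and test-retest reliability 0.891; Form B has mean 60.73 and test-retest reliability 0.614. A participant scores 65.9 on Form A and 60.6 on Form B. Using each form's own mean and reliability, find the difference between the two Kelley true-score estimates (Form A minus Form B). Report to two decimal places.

4.22

T̂_A = 0.891(65.9) + 0.109(56.49) = 64.8743
T̂_B = 0.614(60.6) + 0.386(60.73) = 60.6502
T̂_A − T̂_B = 4.2241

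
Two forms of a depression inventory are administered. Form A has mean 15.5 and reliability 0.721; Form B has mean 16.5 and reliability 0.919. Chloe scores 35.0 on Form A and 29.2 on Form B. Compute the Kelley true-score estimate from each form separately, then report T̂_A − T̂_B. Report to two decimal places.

T̂_A = 0.721(35.0) + 0.279(15.5) = 29.5595
T̂_B = 0.919(29.2) + 0.081(16.5) = 28.1713
T̂_A − T̂_B = 1.3882

1.39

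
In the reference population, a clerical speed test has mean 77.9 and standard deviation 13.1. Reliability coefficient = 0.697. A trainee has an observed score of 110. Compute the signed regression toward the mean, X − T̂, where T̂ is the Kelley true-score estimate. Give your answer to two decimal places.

Kelley's formula gives T̂ = 0.697·110 + 0.303·77.9 = 76.670 + 23.6037 = 100.2737.
X − T̂ = 110 − 100.274 = 9.726 → 9.73

9.73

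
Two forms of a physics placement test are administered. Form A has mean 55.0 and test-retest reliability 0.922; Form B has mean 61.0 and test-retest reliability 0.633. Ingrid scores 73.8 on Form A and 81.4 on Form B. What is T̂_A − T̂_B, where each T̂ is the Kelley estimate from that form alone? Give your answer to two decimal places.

-1.58

T̂_A = 0.922(73.8) + 0.078(55.0) = 72.3336
T̂_B = 0.633(81.4) + 0.367(61.0) = 73.9132
T̂_A − T̂_B = -1.5796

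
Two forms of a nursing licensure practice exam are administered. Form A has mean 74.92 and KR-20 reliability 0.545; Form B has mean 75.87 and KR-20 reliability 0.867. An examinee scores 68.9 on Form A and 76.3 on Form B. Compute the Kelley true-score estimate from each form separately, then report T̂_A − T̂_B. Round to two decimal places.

T̂_A = 0.545(68.9) + 0.455(74.92) = 71.6391
T̂_B = 0.867(76.3) + 0.133(75.87) = 76.2428
T̂_A − T̂_B = -4.6037

-4.60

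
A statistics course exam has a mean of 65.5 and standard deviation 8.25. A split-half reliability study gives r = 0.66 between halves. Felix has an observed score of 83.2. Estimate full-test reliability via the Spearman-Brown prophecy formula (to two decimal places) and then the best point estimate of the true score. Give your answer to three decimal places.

Spearman-Brown: ρ = 2r/(1 + r) = 2(0.66)/(1 + 0.66) = 1.320/1.66 = 0.7952 → 0.80
T̂ = ρX + (1 − ρ)μ
  = 0.80 × 83.2 + 0.20 × 65.5
  = 66.560 + 13.100
  = 79.6600
  ≈ 79.660

79.660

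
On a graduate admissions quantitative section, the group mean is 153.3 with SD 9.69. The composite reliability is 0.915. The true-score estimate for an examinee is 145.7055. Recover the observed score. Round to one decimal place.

T̂ = ρX + (1 − ρ)μ  ⇒  X = (T̂ − (1 − ρ)μ) / ρ
X = (145.7055 − 0.085 × 153.3) / 0.915 = (145.7055 − 13.0305) / 0.915 = 132.6750 / 0.915 = 145.000

145.0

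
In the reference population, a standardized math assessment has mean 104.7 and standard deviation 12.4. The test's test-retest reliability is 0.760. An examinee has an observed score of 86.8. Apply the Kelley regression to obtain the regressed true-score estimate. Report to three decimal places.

T̂ = ρX + (1 − ρ)μ
  = 0.760 × 86.8 + 0.240 × 104.7
  = 65.9680 + 25.1280
  = 91.0960
  ≈ 91.096

91.096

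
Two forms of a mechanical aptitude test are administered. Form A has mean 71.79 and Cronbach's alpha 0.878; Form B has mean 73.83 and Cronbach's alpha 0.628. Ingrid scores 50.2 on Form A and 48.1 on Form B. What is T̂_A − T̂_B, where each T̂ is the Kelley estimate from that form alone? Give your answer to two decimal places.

T̂_A = 0.878(50.2) + 0.122(71.79) = 52.8340
T̂_B = 0.628(48.1) + 0.372(73.83) = 57.6716
T̂_A − T̂_B = -4.8376

-4.84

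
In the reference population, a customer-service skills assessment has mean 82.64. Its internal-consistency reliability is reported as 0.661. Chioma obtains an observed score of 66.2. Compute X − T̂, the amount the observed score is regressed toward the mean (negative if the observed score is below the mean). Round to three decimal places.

-5.573

T̂ = ρX + (1 − ρ)μ
  = 0.661 × 66.2 + 0.339 × 82.64
  = 43.7582 + 28.01496
  = 71.77316
  ≈ 71.7732
X − T̂ = 66.2 − 71.7732 = -5.5732 → -5.573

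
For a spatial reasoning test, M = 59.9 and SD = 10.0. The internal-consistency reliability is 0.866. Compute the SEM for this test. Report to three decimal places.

3.661

SEM = SD · √(1 − ρ) = 10.0 × √0.134 = 10.0 × 0.3661 = 3.6606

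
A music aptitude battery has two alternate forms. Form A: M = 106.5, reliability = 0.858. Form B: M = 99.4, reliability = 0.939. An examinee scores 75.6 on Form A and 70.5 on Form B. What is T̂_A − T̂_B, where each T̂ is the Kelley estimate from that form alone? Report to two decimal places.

T̂_A = 0.858(75.6) + 0.142(106.5) = 79.9878
T̂_B = 0.939(70.5) + 0.061(99.4) = 72.2629
T̂_A − T̂_B = 7.7249

7.72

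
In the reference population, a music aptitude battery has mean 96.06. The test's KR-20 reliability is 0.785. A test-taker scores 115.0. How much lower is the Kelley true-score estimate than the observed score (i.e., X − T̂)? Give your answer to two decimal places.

4.07

T̂ = 0.785(115.0) + 0.215(96.06) = 90.2750 + 20.65290 = 110.9279 → 110.928
X − T̂ = 115.0 − 110.928 = 4.072 → 4.07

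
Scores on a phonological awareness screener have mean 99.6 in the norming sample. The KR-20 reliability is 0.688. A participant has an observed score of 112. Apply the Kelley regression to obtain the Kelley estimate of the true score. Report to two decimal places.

108.13

T̂ = 0.688(112) + 0.312(99.6) = 77.056 + 31.0752 = 108.131 → 108.13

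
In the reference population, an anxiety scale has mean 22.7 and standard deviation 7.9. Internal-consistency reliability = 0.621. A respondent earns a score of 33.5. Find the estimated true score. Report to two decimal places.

T̂ = 0.621(33.5) + 0.379(22.7) = 20.8035 + 8.6033 = 29.407 → 29.41

29.41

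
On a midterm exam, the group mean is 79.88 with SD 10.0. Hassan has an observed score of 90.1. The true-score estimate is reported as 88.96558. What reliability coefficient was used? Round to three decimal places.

T̂ = ρX + (1 − ρ)μ  ⇒  T̂ − μ = ρ(X − μ)
ρ = (T̂ − μ)/(X − μ) = (88.96558 − 79.88) / (90.1 − 79.88) = 9.08558 / 10.22 = 0.88900

0.889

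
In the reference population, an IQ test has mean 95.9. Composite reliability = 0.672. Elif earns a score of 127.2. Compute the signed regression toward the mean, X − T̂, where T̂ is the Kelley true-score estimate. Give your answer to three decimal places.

10.266

T̂ = 0.672(127.2) + 0.328(95.9) = 85.4784 + 31.4552 = 116.93360 → 116.9336
X − T̂ = 127.2 − 116.9336 = 10.2664 → 10.266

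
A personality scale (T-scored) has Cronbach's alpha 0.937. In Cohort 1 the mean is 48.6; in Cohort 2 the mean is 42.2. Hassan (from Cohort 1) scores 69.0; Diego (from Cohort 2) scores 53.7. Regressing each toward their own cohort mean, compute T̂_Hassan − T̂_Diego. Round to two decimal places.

T̂_Hassan = 0.937(69.0) + 0.063(48.6) = 67.7148
T̂_Diego = 0.937(53.7) + 0.063(42.2) = 52.9755
Difference = 67.7148 − 52.9755 = 14.7393

14.74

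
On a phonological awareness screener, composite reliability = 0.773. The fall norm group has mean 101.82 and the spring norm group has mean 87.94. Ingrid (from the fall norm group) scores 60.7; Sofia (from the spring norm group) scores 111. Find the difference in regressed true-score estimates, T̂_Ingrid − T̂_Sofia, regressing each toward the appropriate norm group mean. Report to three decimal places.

T̂_Ingrid = 0.773(60.7) + 0.227(101.82) = 70.03424
T̂_Sofia = 0.773(111) + 0.227(87.94) = 105.76538
Difference = 70.03424 − 105.76538 = -35.73114

-35.731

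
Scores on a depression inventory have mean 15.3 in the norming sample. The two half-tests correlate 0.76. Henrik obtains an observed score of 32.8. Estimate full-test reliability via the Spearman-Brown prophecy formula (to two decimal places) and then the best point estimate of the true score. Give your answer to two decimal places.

Spearman-Brown: ρ = 2r/(1 + r) = 2(0.76)/(1 + 0.76) = 1.520/1.76 = 0.8636 → 0.86
T̂ = 0.86(32.8) + 0.14(15.3) = 28.208 + 2.142 = 30.350 → 30.35

30.35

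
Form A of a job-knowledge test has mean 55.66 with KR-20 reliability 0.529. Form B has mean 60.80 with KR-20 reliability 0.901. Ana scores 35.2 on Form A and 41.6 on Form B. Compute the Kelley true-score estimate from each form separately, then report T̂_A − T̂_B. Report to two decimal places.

T̂_A = 0.529(35.2) + 0.471(55.66) = 44.8367
T̂_B = 0.901(41.6) + 0.099(60.80) = 43.5008
T̂_A − T̂_B = 1.3359

1.34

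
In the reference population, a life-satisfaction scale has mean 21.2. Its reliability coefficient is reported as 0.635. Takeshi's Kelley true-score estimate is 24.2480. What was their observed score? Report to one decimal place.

26.0

T̂ = ρX + (1 − ρ)μ  ⇒  X = (T̂ − (1 − ρ)μ) / ρ
X = (24.2480 − 0.365 × 21.2) / 0.635 = (24.2480 − 7.7380) / 0.635 = 16.5100 / 0.635 = 26.000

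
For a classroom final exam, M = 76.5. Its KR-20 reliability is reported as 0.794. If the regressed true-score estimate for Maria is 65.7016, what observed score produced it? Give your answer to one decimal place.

T̂ = ρX + (1 − ρ)μ  ⇒  X = (T̂ − (1 − ρ)μ) / ρ
X = (65.7016 − 0.206 × 76.5) / 0.794 = (65.7016 − 15.7590) / 0.794 = 49.9426 / 0.794 = 62.900

62.9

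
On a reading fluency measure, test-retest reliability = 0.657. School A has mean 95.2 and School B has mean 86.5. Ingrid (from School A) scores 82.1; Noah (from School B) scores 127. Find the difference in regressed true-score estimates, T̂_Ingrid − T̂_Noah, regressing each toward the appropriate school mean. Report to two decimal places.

T̂_Ingrid = 0.657(82.1) + 0.343(95.2) = 86.5933
T̂_Noah = 0.657(127) + 0.343(86.5) = 113.1085
Difference = 86.5933 − 113.1085 = -26.5152

-26.52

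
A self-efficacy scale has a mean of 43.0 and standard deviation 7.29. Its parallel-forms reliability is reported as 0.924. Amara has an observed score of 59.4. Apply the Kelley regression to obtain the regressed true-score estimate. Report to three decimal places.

Kelley's formula gives T̂ = 0.924·59.4 + 0.076·43.0 = 54.8856 + 3.2680 = 58.1536.

58.154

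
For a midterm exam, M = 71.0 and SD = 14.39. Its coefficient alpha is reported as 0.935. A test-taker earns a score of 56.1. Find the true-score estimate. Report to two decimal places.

Regress the observed score toward the mean by the unreliability: T̂ = 0.935·56.1 + 0.065·71.0 = 52.4535 + 4.6150 = 57.069.

57.07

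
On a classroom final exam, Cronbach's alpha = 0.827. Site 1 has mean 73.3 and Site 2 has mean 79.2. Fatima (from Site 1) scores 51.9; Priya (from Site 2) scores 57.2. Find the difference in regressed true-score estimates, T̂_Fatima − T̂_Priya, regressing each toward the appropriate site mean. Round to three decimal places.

-5.404

T̂_Fatima = 0.827(51.9) + 0.173(73.3) = 55.60220
T̂_Priya = 0.827(57.2) + 0.173(79.2) = 61.00600
Difference = 55.60220 − 61.00600 = -5.40380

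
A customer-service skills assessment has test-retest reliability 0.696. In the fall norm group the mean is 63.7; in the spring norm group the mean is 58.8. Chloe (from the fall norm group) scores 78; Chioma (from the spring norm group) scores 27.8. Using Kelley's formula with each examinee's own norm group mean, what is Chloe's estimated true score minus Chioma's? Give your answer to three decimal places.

T̂_Chloe = 0.696(78) + 0.304(63.7) = 73.65280
T̂_Chioma = 0.696(27.8) + 0.304(58.8) = 37.22400
Difference = 73.65280 − 37.22400 = 36.42880

36.429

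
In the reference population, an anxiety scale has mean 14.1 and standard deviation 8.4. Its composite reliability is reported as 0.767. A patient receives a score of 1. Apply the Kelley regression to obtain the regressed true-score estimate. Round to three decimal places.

Kelley's formula gives T̂ = 0.767·1 + 0.233·14.1 = 0.767 + 3.2853 = 4.0523.

4.052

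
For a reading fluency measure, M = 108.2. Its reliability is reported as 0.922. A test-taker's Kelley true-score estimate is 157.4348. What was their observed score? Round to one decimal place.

T̂ = ρX + (1 − ρ)μ  ⇒  X = (T̂ − (1 − ρ)μ) / ρ
X = (157.4348 − 0.078 × 108.2) / 0.922 = (157.4348 − 8.4396) / 0.922 = 148.9952 / 0.922 = 161.600

161.6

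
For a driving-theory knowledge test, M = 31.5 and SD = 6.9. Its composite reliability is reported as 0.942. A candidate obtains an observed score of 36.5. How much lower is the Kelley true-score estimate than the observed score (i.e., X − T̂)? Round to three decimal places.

T̂ = ρX + (1 − ρ)μ
  = 0.942 × 36.5 + 0.058 × 31.5
  = 34.3830 + 1.8270
  = 36.21000
  ≈ 36.2100
X − T̂ = 36.5 − 36.2100 = 0.2900 → 0.290

0.290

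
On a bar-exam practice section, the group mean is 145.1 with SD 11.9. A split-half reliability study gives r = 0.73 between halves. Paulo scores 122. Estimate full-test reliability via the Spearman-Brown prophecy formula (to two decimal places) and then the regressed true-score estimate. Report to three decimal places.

Spearman-Brown: ρ = 2r/(1 + r) = 2(0.73)/(1 + 0.73) = 1.460/1.73 = 0.8439 → 0.84
T̂ = 0.84(122) + 0.16(145.1) = 102.48 + 23.216 = 125.6960 → 125.696

125.696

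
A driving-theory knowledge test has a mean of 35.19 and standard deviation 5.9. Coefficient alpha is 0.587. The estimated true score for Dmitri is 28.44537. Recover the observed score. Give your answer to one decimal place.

T̂ = ρX + (1 − ρ)μ  ⇒  X = (T̂ − (1 − ρ)μ) / ρ
X = (28.44537 − 0.413 × 35.19) / 0.587 = (28.44537 − 14.53347) / 0.587 = 13.91190 / 0.587 = 23.700

23.7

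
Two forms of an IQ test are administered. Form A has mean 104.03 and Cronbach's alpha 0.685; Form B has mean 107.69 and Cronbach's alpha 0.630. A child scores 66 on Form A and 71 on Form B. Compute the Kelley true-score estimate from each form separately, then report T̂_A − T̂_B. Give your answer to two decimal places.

-6.60

T̂_A = 0.685(66) + 0.315(104.03) = 77.9794
T̂_B = 0.630(71) + 0.370(107.69) = 84.5753
T̂_A − T̂_B = -6.5959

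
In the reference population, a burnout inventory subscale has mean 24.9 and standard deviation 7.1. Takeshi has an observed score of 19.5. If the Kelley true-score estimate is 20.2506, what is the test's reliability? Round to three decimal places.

0.861

T̂ = ρX + (1 − ρ)μ  ⇒  T̂ − μ = ρ(X − μ)
ρ = (T̂ − μ)/(X − μ) = (20.2506 − 24.9) / (19.5 − 24.9) = -4.6494 / -5.4 = 0.86100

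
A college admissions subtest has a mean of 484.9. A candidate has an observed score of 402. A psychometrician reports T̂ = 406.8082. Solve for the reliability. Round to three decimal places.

T̂ = ρX + (1 − ρ)μ  ⇒  T̂ − μ = ρ(X − μ)
ρ = (T̂ − μ)/(X − μ) = (406.8082 − 484.9) / (402 − 484.9) = -78.0918 / -82.9 = 0.94200

0.942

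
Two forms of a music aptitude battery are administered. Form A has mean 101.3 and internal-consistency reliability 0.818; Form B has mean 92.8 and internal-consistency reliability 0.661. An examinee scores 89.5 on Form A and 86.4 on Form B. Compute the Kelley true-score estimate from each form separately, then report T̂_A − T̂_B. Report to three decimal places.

3.078

T̂_A = 0.818(89.5) + 0.182(101.3) = 91.64760
T̂_B = 0.661(86.4) + 0.339(92.8) = 88.56960
T̂_A − T̂_B = 3.07800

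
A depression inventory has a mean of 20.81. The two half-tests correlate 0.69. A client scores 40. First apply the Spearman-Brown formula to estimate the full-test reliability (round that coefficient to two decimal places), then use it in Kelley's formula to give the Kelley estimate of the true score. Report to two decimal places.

Spearman-Brown: ρ = 2r/(1 + r) = 2(0.69)/(1 + 0.69) = 1.380/1.69 = 0.8166 → 0.82
Weight the observed score by reliability and the mean by (1 − reliability): T̂ = 0.82·40 + 0.18·20.81 = 32.80 + 3.7458 = 36.546.

36.55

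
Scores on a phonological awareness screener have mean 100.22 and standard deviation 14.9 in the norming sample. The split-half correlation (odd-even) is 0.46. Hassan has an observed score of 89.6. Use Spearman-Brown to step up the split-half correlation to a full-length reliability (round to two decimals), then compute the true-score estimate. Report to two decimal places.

Spearman-Brown: ρ = 2r/(1 + r) = 2(0.46)/(1 + 0.46) = 0.920/1.46 = 0.6301 → 0.63
T̂ = ρX + (1 − ρ)μ
  = 0.63 × 89.6 + 0.37 × 100.22
  = 56.448 + 37.0814
  = 93.529
  ≈ 93.53

93.53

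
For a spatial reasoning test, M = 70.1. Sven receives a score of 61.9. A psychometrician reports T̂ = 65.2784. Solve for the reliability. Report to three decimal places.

0.588

T̂ = ρX + (1 − ρ)μ  ⇒  T̂ − μ = ρ(X − μ)
ρ = (T̂ − μ)/(X − μ) = (65.2784 − 70.1) / (61.9 − 70.1) = -4.8216 / -8.2 = 0.58800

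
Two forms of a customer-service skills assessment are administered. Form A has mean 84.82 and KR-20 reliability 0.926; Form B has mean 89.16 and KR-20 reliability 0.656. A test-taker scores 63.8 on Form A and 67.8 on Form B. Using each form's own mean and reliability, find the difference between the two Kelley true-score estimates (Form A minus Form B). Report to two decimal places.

T̂_A = 0.926(63.8) + 0.074(84.82) = 65.3555
T̂_B = 0.656(67.8) + 0.344(89.16) = 75.1478
T̂_A − T̂_B = -9.7924

-9.79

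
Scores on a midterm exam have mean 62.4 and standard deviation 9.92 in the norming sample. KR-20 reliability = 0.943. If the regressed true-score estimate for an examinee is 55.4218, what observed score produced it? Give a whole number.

T̂ = ρX + (1 − ρ)μ  ⇒  X = (T̂ − (1 − ρ)μ) / ρ
X = (55.4218 − 0.057 × 62.4) / 0.943 = (55.4218 − 3.5568) / 0.943 = 51.8650 / 0.943 = 55.00

55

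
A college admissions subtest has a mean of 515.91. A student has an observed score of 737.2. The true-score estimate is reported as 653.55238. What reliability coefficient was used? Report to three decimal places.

0.622

T̂ = ρX + (1 − ρ)μ  ⇒  T̂ − μ = ρ(X − μ)
ρ = (T̂ − μ)/(X − μ) = (653.55238 − 515.91) / (737.2 − 515.91) = 137.64238 / 221.29 = 0.62200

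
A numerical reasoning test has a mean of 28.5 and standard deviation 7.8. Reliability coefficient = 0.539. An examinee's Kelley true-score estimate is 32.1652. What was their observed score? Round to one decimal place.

35.3

T̂ = ρX + (1 − ρ)μ  ⇒  X = (T̂ − (1 − ρ)μ) / ρ
X = (32.1652 − 0.461 × 28.5) / 0.539 = (32.1652 − 13.1385) / 0.539 = 19.0267 / 0.539 = 35.300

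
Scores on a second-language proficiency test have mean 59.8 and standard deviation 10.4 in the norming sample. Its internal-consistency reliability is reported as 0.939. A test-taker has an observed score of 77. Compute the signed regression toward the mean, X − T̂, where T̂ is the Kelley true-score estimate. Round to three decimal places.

1.049

T̂ = ρX + (1 − ρ)μ
  = 0.939 × 77 + 0.061 × 59.8
  = 72.303 + 3.6478
  = 75.95080
  ≈ 75.9508
X − T̂ = 77 − 75.9508 = 1.0492 → 1.049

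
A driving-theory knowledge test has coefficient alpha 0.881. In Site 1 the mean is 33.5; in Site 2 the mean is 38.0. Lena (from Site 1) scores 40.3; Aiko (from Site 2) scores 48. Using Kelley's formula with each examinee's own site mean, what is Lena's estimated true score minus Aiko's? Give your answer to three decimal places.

T̂_Lena = 0.881(40.3) + 0.119(33.5) = 39.49080
T̂_Aiko = 0.881(48) + 0.119(38.0) = 46.81000
Difference = 39.49080 − 46.81000 = -7.31920

-7.319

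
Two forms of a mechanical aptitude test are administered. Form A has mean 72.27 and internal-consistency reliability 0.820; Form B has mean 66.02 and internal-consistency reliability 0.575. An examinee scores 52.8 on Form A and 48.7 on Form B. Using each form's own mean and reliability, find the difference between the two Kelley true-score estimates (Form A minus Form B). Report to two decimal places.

T̂_A = 0.820(52.8) + 0.180(72.27) = 56.3046
T̂_B = 0.575(48.7) + 0.425(66.02) = 56.0610
T̂_A − T̂_B = 0.2436

0.24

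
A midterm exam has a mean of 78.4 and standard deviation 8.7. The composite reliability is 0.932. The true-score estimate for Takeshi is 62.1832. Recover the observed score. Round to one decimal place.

61.0

T̂ = ρX + (1 − ρ)μ  ⇒  X = (T̂ − (1 − ρ)μ) / ρ
X = (62.1832 − 0.068 × 78.4) / 0.932 = (62.1832 − 5.3312) / 0.932 = 56.8520 / 0.932 = 61.000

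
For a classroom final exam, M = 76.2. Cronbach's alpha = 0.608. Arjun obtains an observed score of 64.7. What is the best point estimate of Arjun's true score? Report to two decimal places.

69.21

Weight the observed score by reliability and the mean by (1 − reliability): T̂ = 0.608·64.7 + 0.392·76.2 = 39.3376 + 29.8704 = 69.208.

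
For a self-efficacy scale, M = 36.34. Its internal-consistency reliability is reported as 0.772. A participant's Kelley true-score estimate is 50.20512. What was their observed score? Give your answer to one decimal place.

T̂ = ρX + (1 − ρ)μ  ⇒  X = (T̂ − (1 − ρ)μ) / ρ
X = (50.20512 − 0.228 × 36.34) / 0.772 = (50.20512 − 8.28552) / 0.772 = 41.91960 / 0.772 = 54.300

54.3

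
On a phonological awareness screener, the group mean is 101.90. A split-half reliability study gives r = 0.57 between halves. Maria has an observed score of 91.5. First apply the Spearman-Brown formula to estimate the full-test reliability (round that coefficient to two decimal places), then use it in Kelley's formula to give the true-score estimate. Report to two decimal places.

94.31

Spearman-Brown: ρ = 2r/(1 + r) = 2(0.57)/(1 + 0.57) = 1.140/1.57 = 0.7261 → 0.73
Regress the observed score toward the mean by the unreliability: T̂ = 0.73·91.5 + 0.27·101.90 = 66.795 + 27.5130 = 94.308.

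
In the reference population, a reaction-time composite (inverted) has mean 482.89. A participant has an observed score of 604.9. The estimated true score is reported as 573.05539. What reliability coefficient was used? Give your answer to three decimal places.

0.739

T̂ = ρX + (1 − ρ)μ  ⇒  T̂ − μ = ρ(X − μ)
ρ = (T̂ − μ)/(X − μ) = (573.05539 − 482.89) / (604.9 − 482.89) = 90.16539 / 122.01 = 0.73900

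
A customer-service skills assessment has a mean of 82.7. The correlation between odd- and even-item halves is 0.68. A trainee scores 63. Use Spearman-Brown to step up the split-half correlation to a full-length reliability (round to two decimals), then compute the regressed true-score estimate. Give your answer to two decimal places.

66.74

Spearman-Brown: ρ = 2r/(1 + r) = 2(0.68)/(1 + 0.68) = 1.360/1.68 = 0.8095 → 0.81
T̂ = ρX + (1 − ρ)μ
  = 0.81 × 63 + 0.19 × 82.7
  = 51.03 + 15.713
  = 66.743
  ≈ 66.74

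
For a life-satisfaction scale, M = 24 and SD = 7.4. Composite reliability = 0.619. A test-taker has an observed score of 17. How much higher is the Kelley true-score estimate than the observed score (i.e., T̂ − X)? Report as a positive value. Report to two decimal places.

T̂ = 0.619(17) + 0.381(24) = 10.523 + 9.144 = 19.6670 → 19.667
T̂ − X = 19.667 − 17 = 2.667 → 2.67

2.67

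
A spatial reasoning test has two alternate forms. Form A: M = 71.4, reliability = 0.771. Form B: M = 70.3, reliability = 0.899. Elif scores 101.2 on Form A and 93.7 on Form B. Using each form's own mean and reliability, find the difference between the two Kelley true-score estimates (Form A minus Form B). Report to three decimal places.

3.039

T̂_A = 0.771(101.2) + 0.229(71.4) = 94.37580
T̂_B = 0.899(93.7) + 0.101(70.3) = 91.33660
T̂_A − T̂_B = 3.03920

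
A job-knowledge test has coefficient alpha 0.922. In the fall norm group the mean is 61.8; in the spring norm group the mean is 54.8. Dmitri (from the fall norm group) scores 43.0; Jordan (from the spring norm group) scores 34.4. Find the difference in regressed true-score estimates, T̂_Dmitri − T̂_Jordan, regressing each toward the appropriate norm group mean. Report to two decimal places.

T̂_Dmitri = 0.922(43.0) + 0.078(61.8) = 44.4664
T̂_Jordan = 0.922(34.4) + 0.078(54.8) = 35.9912
Difference = 44.4664 − 35.9912 = 8.4752

8.48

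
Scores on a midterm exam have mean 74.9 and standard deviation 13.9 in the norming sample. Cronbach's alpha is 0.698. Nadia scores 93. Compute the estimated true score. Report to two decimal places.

87.53

T̂ = 0.698(93) + 0.302(74.9) = 64.914 + 22.6198 = 87.534 → 87.53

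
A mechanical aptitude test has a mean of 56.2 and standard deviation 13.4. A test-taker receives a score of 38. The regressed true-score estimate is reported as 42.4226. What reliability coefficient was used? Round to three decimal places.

0.757

T̂ = ρX + (1 − ρ)μ  ⇒  T̂ − μ = ρ(X − μ)
ρ = (T̂ − μ)/(X − μ) = (42.4226 − 56.2) / (38 − 56.2) = -13.7774 / -18.2 = 0.75700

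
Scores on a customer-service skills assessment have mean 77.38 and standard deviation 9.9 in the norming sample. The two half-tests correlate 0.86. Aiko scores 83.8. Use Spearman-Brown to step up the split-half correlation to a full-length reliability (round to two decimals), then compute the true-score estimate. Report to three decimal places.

Spearman-Brown: ρ = 2r/(1 + r) = 2(0.86)/(1 + 0.86) = 1.720/1.86 = 0.9247 → 0.92
Regress the observed score toward the mean by the unreliability: T̂ = 0.92·83.8 + 0.08·77.38 = 77.096 + 6.1904 = 83.2864.

83.286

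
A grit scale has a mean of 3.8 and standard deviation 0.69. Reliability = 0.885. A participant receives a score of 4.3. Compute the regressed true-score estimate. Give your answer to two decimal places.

T̂ = ρX + (1 − ρ)μ
  = 0.885 × 4.3 + 0.115 × 3.8
  = 3.8055 + 0.4370
  = 4.242
  ≈ 4.24

4.24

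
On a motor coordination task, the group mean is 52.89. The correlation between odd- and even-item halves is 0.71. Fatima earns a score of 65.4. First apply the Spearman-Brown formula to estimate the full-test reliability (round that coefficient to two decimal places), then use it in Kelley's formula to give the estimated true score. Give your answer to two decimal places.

Spearman-Brown: ρ = 2r/(1 + r) = 2(0.71)/(1 + 0.71) = 1.420/1.71 = 0.8304 → 0.83
Regress the observed score toward the mean by the unreliability: T̂ = 0.83·65.4 + 0.17·52.89 = 54.282 + 8.9913 = 63.273.

63.27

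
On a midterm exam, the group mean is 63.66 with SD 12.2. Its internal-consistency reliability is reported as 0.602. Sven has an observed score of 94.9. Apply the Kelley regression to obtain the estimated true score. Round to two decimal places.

Kelley's formula gives T̂ = 0.602·94.9 + 0.398·63.66 = 57.1298 + 25.33668 = 82.466.

82.47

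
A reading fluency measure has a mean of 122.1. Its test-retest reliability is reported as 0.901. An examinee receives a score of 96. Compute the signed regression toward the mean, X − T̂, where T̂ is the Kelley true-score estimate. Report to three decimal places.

-2.584

Regress the observed score toward the mean by the unreliability: T̂ = 0.901·96 + 0.099·122.1 = 86.496 + 12.0879 = 98.58390.
X − T̂ = 96 − 98.5839 = -2.5839 → -2.584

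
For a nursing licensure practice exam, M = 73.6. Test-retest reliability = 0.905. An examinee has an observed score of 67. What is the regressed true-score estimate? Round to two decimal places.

T̂ = 0.905(67) + 0.095(73.6) = 60.635 + 6.9920 = 67.627 → 67.63

67.63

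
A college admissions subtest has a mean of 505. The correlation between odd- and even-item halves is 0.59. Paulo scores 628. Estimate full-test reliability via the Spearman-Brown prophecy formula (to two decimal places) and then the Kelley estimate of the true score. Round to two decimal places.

596.02

Spearman-Brown: ρ = 2r/(1 + r) = 2(0.59)/(1 + 0.59) = 1.180/1.59 = 0.7421 → 0.74
T̂ = ρX + (1 − ρ)μ
  = 0.74 × 628 + 0.26 × 505
  = 464.72 + 131.30
  = 596.020
  ≈ 596.02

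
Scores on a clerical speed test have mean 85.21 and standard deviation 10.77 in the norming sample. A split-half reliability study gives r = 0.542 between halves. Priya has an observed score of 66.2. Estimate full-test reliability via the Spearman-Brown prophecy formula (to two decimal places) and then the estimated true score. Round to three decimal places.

71.903

Spearman-Brown: ρ = 2r/(1 + r) = 2(0.542)/(1 + 0.542) = 1.0840/1.542 = 0.7030 → 0.70
T̂ = 0.70(66.2) + 0.30(85.21) = 46.340 + 25.5630 = 71.9030 → 71.903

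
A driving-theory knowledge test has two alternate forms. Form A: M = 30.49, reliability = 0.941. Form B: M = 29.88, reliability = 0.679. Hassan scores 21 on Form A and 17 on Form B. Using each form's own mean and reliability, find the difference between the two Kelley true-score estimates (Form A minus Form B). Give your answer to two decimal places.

T̂_A = 0.941(21) + 0.059(30.49) = 21.5599
T̂_B = 0.679(17) + 0.321(29.88) = 21.1345
T̂_A − T̂_B = 0.4254

0.43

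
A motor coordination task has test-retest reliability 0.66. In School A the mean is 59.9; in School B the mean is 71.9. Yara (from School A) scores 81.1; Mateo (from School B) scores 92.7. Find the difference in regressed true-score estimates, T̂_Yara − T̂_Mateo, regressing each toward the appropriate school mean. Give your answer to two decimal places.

-11.74

T̂_Yara = 0.66(81.1) + 0.34(59.9) = 73.8920
T̂_Mateo = 0.66(92.7) + 0.34(71.9) = 85.6280
Difference = 73.8920 − 85.6280 = -11.7360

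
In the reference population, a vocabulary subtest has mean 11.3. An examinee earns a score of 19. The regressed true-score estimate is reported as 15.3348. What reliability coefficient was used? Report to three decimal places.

T̂ = ρX + (1 − ρ)μ  ⇒  T̂ − μ = ρ(X − μ)
ρ = (T̂ − μ)/(X − μ) = (15.3348 − 11.3) / (19 − 11.3) = 4.0348 / 7.7 = 0.52400

0.524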